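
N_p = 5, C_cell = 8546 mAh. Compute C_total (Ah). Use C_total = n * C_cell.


Convert: C_cell = 8546 mAh = 8.546 Ah
C_total = 5 * 8.546 = 42.73 Ah

42.73 Ah


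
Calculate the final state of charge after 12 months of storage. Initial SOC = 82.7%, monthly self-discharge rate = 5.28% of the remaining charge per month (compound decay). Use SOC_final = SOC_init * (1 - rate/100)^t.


Monthly retention factor = 1 - 5.28/100 = 0.9472
Over 12 months: factor^12 = 0.52156
SOC_final = 82.7 * 0.52156 = 43.13%

43.13%


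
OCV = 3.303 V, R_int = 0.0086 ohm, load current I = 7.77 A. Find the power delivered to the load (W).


Step 1: V_terminal = OCV - I*R = 3.303 - 7.77 * 0.0086 = 3.2362 V
Step 2: P_out = V_terminal * I = 3.2362 * 7.77 = 25.15 W

25.15 W


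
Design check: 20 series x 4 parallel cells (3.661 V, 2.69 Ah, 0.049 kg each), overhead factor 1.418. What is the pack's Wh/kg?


Step 1: V_pack = 20 * 3.661 = 73.22 V
Step 2: C_pack = 4 * 2.69 = 10.76 Ah
Step 3: E_pack = V_pack * C_pack = 73.22 * 10.76 = 787.85 Wh
Step 4: m_pack = 20 * 4 * 0.049 * 1.418 = 5.5586 kg
Step 5: ED = E_pack / m_pack = 787.85 / 5.5586 = 141.7 Wh/kg

141.7 Wh/kg


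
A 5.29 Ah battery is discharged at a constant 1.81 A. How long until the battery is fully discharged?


Runtime = 5.29 Ah / 1.81 A = 2.923 hr

2.923 hr


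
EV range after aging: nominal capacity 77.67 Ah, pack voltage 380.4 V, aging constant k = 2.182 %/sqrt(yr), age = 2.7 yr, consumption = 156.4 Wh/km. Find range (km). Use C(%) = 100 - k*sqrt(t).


Step 1: capacity retention = 100 - 2.182 * sqrt(2.7) = 100 - 2.182 * 1.6432 = 96.415%
Step 2: C_now = 77.67 * 96.415/100 = 74.886 Ah
Step 3: E_pack = V * C_now = 380.4 * 74.886 = 28487 Wh
Step 4: range = E_pack / consumption = 28487 / 156.4 = 182.1 km

182.1 km


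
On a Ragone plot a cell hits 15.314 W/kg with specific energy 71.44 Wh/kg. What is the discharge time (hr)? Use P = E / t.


t = E / P = 71.44 / 15.314 = 4.665 hr

4.665 hr


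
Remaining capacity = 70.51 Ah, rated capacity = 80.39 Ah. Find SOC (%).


SOC = (remaining / total) * 100 = (70.51 / 80.39) * 100 = 87.71%

87.71%


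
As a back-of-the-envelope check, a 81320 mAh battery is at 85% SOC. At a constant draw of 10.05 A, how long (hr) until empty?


Convert: C_total = 81320 mAh = 81.32 Ah
Step 1: remaining = SOC/100 * C_total = 85/100 * 81.32 = 69.122 Ah
Step 2: t = remaining / I = 69.122 / 10.05 = 6.878 hr

6.878 hr


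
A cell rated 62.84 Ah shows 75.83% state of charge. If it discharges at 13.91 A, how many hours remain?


Step 1: remaining = SOC/100 * C_total = 75.83/100 * 62.84 = 47.652 Ah
Step 2: t = remaining / I = 47.652 / 13.91 = 3.426 hr

3.426 hr


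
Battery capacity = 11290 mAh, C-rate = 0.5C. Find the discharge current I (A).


Convert: capacity = 11290 mAh = 11.29 Ah
I = C_rate * capacity = 0.5 * 11.29 = 5.645 A

5.645 A


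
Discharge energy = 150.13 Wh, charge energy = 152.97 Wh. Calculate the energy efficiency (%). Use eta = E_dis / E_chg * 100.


eta_e = E_dis / E_chg * 100 = 150.13 / 152.97 * 100 = 98.14%

98.14%


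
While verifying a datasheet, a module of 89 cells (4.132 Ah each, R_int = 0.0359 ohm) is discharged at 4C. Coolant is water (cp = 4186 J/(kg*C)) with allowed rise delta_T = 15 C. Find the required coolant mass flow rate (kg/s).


Step 1: I = 4 * 4.132 = 16.528 A
Step 2: Q_cell = I^2 * R = 16.528^2 * 0.0359 = 9.807 W
Step 3: Q_total = 89 * 9.807 = 872.82 W
Step 4: m_dot = Q_total / (cp * dT) = 872.82 / (4186 * 15) = 0.01390 kg/s

0.01390 kg/s


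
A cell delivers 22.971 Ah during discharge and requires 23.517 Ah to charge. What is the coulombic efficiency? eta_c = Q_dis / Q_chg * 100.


eta_c = Q_dis / Q_chg * 100 = 22.971 / 23.517 * 100 = 97.68%

97.68%


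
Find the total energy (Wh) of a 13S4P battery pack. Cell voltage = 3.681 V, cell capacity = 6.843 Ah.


V_pack = 13 * 3.681 = 47.853 V
C_pack = 4 * 6.843 = 27.372 Ah
E = V_pack * C_pack = 47.853 * 27.372 = 1310 Wh

1310 Wh


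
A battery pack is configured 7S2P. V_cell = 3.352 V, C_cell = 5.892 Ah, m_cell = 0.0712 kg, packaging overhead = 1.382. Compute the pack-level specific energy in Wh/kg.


Step 1: V_pack = 7 * 3.352 = 23.464 V
Step 2: C_pack = 2 * 5.892 = 11.784 Ah
Step 3: E_pack = V_pack * C_pack = 23.464 * 11.784 = 276.5 Wh
Step 4: m_pack = 7 * 2 * 0.0712 * 1.382 = 1.3776 kg
Step 5: ED = E_pack / m_pack = 276.5 / 1.3776 = 200.7 Wh/kg

200.7 Wh/kg


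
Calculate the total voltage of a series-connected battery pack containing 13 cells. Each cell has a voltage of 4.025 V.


With 13 cells in series at 4.025 V each, V_pack = 52.325 V

52.325 V


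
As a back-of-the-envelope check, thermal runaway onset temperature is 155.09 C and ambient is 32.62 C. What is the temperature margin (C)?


margin = T_onset - T_ambient = 155.09 - 32.62 = 122.47 C

122.47 C


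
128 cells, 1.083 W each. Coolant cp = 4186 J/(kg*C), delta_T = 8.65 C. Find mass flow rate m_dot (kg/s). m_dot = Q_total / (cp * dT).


Step 1: Total heat Q = 128 * 1.083 W = 138.62 W
Step 2: denom = cp * dT = 4186 * 8.65 = 36209
Step 3: m_dot = 138.62 / 36209 = 0.003828 kg/s

0.003828 kg/s


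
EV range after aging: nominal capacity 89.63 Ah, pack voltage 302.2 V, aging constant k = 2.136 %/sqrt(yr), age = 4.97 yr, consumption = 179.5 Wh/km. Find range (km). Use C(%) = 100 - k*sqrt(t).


Step 1: capacity retention = 100 - 2.136 * sqrt(4.97) = 100 - 2.136 * 2.2293 = 95.238%
Step 2: C_now = 89.63 * 95.238/100 = 85.362 Ah
Step 3: E_pack = V * C_now = 302.2 * 85.362 = 25796 Wh
Step 4: range = E_pack / consumption = 25796 / 179.5 = 143.7 km

143.7 km


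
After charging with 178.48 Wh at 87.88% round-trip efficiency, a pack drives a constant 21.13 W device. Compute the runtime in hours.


Step 1: E_discharge = eta/100 * E_charge = 87.88/100 * 178.48 = 156.85 Wh
Step 2: t = E_discharge / P = 156.85 / 21.13 = 7.423 hr

7.423 hr


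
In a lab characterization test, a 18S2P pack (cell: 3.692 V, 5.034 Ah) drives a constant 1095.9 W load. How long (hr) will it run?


Step 1: E_pack = Ns * V_cell * Np * C_cell = 18 * 3.692 * 2 * 5.034 = 669.08 Wh
Step 2: t = E_pack / P = 669.08 / 1095.9 = 0.6105 hr

0.6105 hr


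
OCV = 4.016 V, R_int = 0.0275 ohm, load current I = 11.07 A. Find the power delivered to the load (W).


Step 1: V_terminal = OCV - I*R = 4.016 - 11.07 * 0.0275 = 3.7116 V
Step 2: P_out = V_terminal * I = 3.7116 * 11.07 = 41.09 W

41.09 W


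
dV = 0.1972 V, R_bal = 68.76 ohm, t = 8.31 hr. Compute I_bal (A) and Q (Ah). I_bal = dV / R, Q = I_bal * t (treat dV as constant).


First, Ohm's law: I_bal = 0.1972 V / 68.76 ohm = 0.0028679 A
Then Q = I * t = 0.0028679 A * 8.31 hr = 0.02383 Ah

I=0.0028679 A, Q=0.02383 Ah


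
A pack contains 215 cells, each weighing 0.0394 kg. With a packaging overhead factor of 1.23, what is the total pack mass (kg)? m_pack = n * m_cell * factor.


Cell mass sum = 215 * 0.0394 = 8.471 kg
With overhead 1.23: m_pack = 8.471 * 1.23 = 10.42 kg

10.42 kg


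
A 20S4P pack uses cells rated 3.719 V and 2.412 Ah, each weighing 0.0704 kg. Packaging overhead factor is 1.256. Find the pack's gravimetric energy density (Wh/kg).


Step 1: V_pack = 20 * 3.719 = 74.38 V
Step 2: C_pack = 4 * 2.412 = 9.648 Ah
Step 3: E_pack = V_pack * C_pack = 74.38 * 9.648 = 717.62 Wh
Step 4: m_pack = 20 * 4 * 0.0704 * 1.256 = 7.0738 kg
Step 5: ED = E_pack / m_pack = 717.62 / 7.0738 = 101.4 Wh/kg

101.4 Wh/kg


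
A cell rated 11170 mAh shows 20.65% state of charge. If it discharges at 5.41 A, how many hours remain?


Convert: C_total = 11170 mAh = 11.17 Ah
Step 1: remaining = SOC/100 * C_total = 20.65/100 * 11.17 = 2.3066 Ah
Step 2: t = remaining / I = 2.3066 / 5.41 = 0.4264 hr

0.4264 hr


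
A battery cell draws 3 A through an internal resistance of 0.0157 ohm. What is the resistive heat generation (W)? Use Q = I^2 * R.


I^2 = 9
Q = 9 * 0.0157 = 0.1413 W

0.1413 W


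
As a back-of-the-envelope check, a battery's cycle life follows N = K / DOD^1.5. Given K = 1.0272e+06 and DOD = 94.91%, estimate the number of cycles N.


DOD^1.5 = 924.63
N = K / DOD^1.5 = 1.0272e+06 / 924.63 = 1111

1111 cycles


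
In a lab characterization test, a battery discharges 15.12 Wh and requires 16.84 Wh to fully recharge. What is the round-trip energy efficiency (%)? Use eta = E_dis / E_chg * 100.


Round-trip efficiency = 15.12/16.84 * 100% = 89.79%

89.79%


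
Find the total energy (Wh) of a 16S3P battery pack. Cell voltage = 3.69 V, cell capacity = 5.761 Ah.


E = Ns * Vcell * Np * Ccell = 16 * 3.69 * 3 * 5.761 = 1020 Wh

1020 Wh


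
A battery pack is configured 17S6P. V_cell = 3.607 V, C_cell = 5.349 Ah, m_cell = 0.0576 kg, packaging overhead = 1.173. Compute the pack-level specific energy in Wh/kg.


Step 1: V_pack = 17 * 3.607 = 61.319 V
Step 2: C_pack = 6 * 5.349 = 32.094 Ah
Step 3: E_pack = V_pack * C_pack = 61.319 * 32.094 = 1968 Wh
Step 4: m_pack = 17 * 6 * 0.0576 * 1.173 = 6.8916 kg
Step 5: ED = E_pack / m_pack = 1968 / 6.8916 = 285.6 Wh/kg

285.6 Wh/kg


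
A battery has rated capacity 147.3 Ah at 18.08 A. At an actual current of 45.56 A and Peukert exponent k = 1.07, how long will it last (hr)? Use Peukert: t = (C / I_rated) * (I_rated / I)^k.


Step 1: t_rated = C / I_rated = 147.3 / 18.08 = 8.1471 hr
Step 2: ratio = 18.08 / 45.56 = 0.39684
Step 3: ratio^k = 0.39684^1.07 = 0.37198
Step 4: t = t_rated * ratio^k = 8.1471 * 0.37198 = 3.031 hr

3.031 hr


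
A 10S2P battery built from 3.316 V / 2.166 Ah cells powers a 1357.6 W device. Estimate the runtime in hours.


Step 1: E_pack = Ns * V_cell * Np * C_cell = 10 * 3.316 * 2 * 2.166 = 143.65 Wh
Step 2: t = E_pack / P = 143.65 / 1357.6 = 0.1058 hr

0.1058 hr


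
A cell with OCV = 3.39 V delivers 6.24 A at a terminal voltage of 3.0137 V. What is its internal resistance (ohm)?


R = (OCV - V) / I = (3.39 - 3.0137) / 6.24 = 0.06030 ohm

0.06030 ohm


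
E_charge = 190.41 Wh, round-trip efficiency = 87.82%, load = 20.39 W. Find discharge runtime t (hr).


Step 1: E_discharge = eta/100 * E_charge = 87.82/100 * 190.41 = 167.22 Wh
Step 2: t = E_discharge / P = 167.22 / 20.39 = 8.201 hr

8.201 hr


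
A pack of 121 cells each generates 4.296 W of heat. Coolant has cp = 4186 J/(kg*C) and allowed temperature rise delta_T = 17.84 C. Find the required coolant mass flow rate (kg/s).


Step 1: Total heat Q = 121 * 4.296 W = 519.82 W
Step 2: denom = cp * dT = 4186 * 17.84 = 74678
Step 3: m_dot = 519.82 / 74678 = 0.006961 kg/s

0.006961 kg/s


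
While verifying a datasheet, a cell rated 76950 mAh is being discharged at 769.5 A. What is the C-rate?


Convert: capacity = 76950 mAh = 76.95 Ah
C_rate = I / capacity = 769.5 / 76.95 = 10C

10C


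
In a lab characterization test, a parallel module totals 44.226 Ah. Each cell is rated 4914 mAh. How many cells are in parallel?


Convert: C_cell = 4914 mAh = 4.914 Ah
n = C_total / C_cell = 44.226 / 4.914 = 9

9


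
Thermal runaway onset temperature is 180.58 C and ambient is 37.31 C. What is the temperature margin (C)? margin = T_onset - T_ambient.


margin = T_onset - T_ambient = 180.58 - 37.31 = 143.27 C

143.27 C


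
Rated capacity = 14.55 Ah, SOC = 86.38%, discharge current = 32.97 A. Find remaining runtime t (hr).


Step 1: remaining = SOC/100 * C_total = 86.38/100 * 14.55 = 12.568 Ah
Step 2: t = remaining / I = 12.568 / 32.97 = 0.3812 hr

0.3812 hr


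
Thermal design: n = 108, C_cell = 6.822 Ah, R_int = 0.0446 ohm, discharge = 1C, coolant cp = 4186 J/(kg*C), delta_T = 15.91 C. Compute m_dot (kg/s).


Step 1: I = 1 * 6.822 = 6.822 A
Step 2: Q_cell = I^2 * R = 6.822^2 * 0.0446 = 2.0757 W
Step 3: Q_total = 108 * 2.0757 = 224.18 W
Step 4: m_dot = Q_total / (cp * dT) = 224.18 / (4186 * 15.91) = 0.003366 kg/s

0.003366 kg/s


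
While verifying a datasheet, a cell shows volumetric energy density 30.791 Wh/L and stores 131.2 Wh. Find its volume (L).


V = E / ED = 131.2 / 30.791 = 4.261 L

4.261 L


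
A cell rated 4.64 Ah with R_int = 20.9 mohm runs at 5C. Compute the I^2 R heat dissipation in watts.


Convert: R = 20.9 mohm = 0.0209 ohm
Step 1: I = C_rate * capacity = 5 * 4.64 = 23.2 A
Step 2: Q = I^2 * R = 23.2^2 * 0.0209 = 538.24 * 0.0209 = 11.25 W

11.25 W


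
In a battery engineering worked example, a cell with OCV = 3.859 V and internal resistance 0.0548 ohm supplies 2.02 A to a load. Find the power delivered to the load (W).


Step 1: V_terminal = OCV - I*R = 3.859 - 2.02 * 0.0548 = 3.7483 V
Step 2: P_out = V_terminal * I = 3.7483 * 2.02 = 7.572 W

7.572 W


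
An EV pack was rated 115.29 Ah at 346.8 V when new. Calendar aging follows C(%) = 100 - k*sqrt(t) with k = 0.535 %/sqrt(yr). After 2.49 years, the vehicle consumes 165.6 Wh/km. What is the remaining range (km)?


Step 1: capacity retention = 100 - 0.535 * sqrt(2.49) = 100 - 0.535 * 1.578 = 99.156%
Step 2: C_now = 115.29 * 99.156/100 = 114.32 Ah
Step 3: E_pack = V * C_now = 346.8 * 114.32 = 39646 Wh
Step 4: range = E_pack / consumption = 39646 / 165.6 = 239.4 km

239.4 km


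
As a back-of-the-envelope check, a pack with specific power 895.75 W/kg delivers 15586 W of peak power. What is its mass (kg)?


m = P / SP = 15586 / 895.75 = 17.40 kg

17.40 kg


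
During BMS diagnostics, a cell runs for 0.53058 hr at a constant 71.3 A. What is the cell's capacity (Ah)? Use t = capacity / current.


C = I * t = 71.3 * 0.53058 = 37.83 Ah

37.83 Ah


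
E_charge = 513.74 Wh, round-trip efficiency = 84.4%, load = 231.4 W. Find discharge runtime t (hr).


Step 1: E_discharge = eta/100 * E_charge = 84.4/100 * 513.74 = 433.6 Wh
Step 2: t = E_discharge / P = 433.6 / 231.4 = 1.874 hr

1.874 hr


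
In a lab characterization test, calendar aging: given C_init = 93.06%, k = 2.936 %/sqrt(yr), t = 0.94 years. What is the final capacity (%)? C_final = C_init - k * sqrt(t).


Step 1: sqrt(0.94 yr) = 0.96954
Step 2: drop = 2.936 * 0.96954 = 2.8466
Step 3: C_final = 93.06 - 2.8466 = 90.21%

90.21%


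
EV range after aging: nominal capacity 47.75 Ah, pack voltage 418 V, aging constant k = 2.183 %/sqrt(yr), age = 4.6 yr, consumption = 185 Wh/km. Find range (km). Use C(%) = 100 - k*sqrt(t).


Step 1: capacity retention = 100 - 2.183 * sqrt(4.6) = 100 - 2.183 * 2.1448 = 95.318%
Step 2: C_now = 47.75 * 95.318/100 = 45.514 Ah
Step 3: E_pack = V * C_now = 418 * 45.514 = 19025 Wh
Step 4: range = E_pack / consumption = 19025 / 185 = 102.8 km

102.8 km


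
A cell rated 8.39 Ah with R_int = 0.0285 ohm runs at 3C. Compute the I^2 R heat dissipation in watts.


Step 1: I = C_rate * capacity = 3 * 8.39 = 25.17 A
Step 2: Q = I^2 * R = 25.17^2 * 0.0285 = 633.53 * 0.0285 = 18.06 W

18.06 W


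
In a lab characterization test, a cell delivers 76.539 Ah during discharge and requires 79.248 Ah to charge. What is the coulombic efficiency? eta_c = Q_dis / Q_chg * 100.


eta_c = Q_dis / Q_chg * 100 = 76.539 / 79.248 * 100 = 96.58%

96.58%


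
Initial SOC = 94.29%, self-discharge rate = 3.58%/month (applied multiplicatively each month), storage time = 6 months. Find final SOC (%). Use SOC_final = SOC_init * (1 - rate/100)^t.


decay = (1 - 3.58/100)^6 = 0.80353
SOC_final = 94.29 * 0.80353 = 75.76%

75.76%


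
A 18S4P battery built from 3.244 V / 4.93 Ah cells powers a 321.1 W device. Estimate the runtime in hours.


Step 1: E_pack = Ns * V_cell * Np * C_cell = 18 * 3.244 * 4 * 4.93 = 1151.5 Wh
Step 2: t = E_pack / P = 1151.5 / 321.1 = 3.586 hr

3.586 hr


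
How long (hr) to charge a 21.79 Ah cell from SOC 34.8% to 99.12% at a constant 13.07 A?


delta_Ah = 21.79 * (99.12 - 34.8) / 100 = 14.015 Ah
t = delta_Ah / I = 14.015 / 13.07 = 1.072 hr

1.072 hr


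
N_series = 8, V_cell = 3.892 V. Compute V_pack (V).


V_pack = n * V_cell = 8 * 3.892 = 31.136 V

31.136 V


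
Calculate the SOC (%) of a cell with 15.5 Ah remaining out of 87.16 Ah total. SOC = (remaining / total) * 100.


SOC% = 15.5 / 87.16 * 100 = 17.78%

17.78%


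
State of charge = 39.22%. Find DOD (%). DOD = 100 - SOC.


DOD = 100 - SOC = 100 - 39.22 = 60.78%

60.78%


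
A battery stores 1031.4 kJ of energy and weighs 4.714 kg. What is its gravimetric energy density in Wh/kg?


Convert: E = 1031.4 kJ = 286.5 Wh
ED = E / m = 286.5 / 4.714 = 60.78 Wh/kg

60.78 Wh/kg


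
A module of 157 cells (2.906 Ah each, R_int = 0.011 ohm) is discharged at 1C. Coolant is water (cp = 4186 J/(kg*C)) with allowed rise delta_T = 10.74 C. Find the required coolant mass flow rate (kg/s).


Step 1: I = 1 * 2.906 = 2.906 A
Step 2: Q_cell = I^2 * R = 2.906^2 * 0.011 = 0.092893 W
Step 3: Q_total = 157 * 0.092893 = 14.584 W
Step 4: m_dot = Q_total / (cp * dT) = 14.584 / (4186 * 10.74) = 3.244e-04 kg/s

3.244e-04 kg/s


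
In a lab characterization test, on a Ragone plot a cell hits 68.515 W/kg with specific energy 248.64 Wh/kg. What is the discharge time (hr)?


t = E / P = 248.64 / 68.515 = 3.629 hr

3.629 hr


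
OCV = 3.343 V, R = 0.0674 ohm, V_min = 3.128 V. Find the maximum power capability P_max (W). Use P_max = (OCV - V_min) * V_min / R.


dV = OCV - V_min = 0.215 V (so I_max = dV / R)
P_max = dV * V_min / R = 0.215 * 3.128 / 0.0674 = 9.978 W

9.978 W


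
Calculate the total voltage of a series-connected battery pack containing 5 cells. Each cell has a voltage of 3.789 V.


With 5 cells in series at 3.789 V each, V_pack = 18.945 V

18.945 V


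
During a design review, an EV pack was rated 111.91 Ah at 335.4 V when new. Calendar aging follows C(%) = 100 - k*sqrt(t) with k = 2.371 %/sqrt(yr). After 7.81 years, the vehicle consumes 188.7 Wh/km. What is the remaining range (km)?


Step 1: capacity retention = 100 - 2.371 * sqrt(7.81) = 100 - 2.371 * 2.7946 = 93.374%
Step 2: C_now = 111.91 * 93.374/100 = 104.49 Ah
Step 3: E_pack = V * C_now = 335.4 * 104.49 = 35046 Wh
Step 4: range = E_pack / consumption = 35046 / 188.7 = 185.7 km

185.7 km


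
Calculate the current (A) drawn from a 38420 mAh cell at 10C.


Convert: capacity = 38420 mAh = 38.42 Ah
At 10C: I = 10 * 38.42 Ah = 384.2 A

384.2 A


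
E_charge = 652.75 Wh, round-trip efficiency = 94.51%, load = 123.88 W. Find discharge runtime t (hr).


Step 1: E_discharge = eta/100 * E_charge = 94.51/100 * 652.75 = 616.91 Wh
Step 2: t = E_discharge / P = 616.91 / 123.88 = 4.980 hr

4.980 hr


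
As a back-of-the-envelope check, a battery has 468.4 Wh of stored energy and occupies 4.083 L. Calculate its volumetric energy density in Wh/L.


Volumetric ED = 468.4 Wh / 4.083 L = 114.7 Wh/L

114.7 Wh/L


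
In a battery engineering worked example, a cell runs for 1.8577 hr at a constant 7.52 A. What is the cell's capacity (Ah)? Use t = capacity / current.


C = I * t = 7.52 * 1.8577 = 13.97 Ah

13.97 Ah


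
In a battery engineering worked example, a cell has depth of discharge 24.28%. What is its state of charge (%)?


SOC = 100 - DOD = 100 - 24.28 = 75.72%

75.72%


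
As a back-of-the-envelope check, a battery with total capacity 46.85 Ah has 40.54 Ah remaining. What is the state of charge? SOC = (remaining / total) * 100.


SOC% = 40.54 / 46.85 * 100 = 86.53%

86.53%


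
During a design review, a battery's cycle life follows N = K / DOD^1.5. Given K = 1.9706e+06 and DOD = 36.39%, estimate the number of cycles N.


Step 1: DOD^1.5 = 36.39^1.5 = 219.52
Step 2: N = 1.9706e+06 / 219.52 = 8977 cycles

8977 cycles


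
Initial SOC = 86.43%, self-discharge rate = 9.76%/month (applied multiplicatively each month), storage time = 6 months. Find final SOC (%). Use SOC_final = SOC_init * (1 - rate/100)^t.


Monthly retention factor = 1 - 9.76/100 = 0.9024
Over 6 months: factor^6 = 0.54
SOC_final = 86.43 * 0.54 = 46.67%

46.67%


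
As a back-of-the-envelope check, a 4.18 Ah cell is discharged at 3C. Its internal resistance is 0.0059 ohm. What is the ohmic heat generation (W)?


Step 1: I = C_rate * capacity = 3 * 4.18 = 12.54 A
Step 2: Q = I^2 * R = 12.54^2 * 0.0059 = 157.25 * 0.0059 = 0.9278 W

0.9278 W


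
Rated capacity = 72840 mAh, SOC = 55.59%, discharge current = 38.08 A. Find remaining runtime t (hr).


Convert: C_total = 72840 mAh = 72.84 Ah
Step 1: remaining = SOC/100 * C_total = 55.59/100 * 72.84 = 40.492 Ah
Step 2: t = remaining / I = 40.492 / 38.08 = 1.063 hr

1.063 hr


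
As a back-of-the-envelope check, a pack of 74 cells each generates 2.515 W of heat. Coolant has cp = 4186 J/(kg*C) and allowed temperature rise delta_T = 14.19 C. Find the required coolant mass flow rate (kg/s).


Step 1: Total heat Q = 74 * 2.515 W = 186.11 W
Step 2: denom = cp * dT = 4186 * 14.19 = 59399
Step 3: m_dot = 186.11 / 59399 = 0.003133 kg/s

0.003133 kg/s


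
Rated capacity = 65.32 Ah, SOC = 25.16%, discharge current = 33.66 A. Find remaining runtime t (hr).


Step 1: remaining = SOC/100 * C_total = 25.16/100 * 65.32 = 16.435 Ah
Step 2: t = remaining / I = 16.435 / 33.66 = 0.4883 hr

0.4883 hr


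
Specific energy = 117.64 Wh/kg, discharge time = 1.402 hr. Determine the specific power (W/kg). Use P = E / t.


Specific power = 117.64 Wh/kg / 1.402 hr = 83.91 W/kg

83.91 W/kg


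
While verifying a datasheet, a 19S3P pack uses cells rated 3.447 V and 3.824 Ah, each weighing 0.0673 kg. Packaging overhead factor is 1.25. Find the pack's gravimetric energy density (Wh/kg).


Step 1: V_pack = 19 * 3.447 = 65.493 V
Step 2: C_pack = 3 * 3.824 = 11.472 Ah
Step 3: E_pack = V_pack * C_pack = 65.493 * 11.472 = 751.34 Wh
Step 4: m_pack = 19 * 3 * 0.0673 * 1.25 = 4.7951 kg
Step 5: ED = E_pack / m_pack = 751.34 / 4.7951 = 156.7 Wh/kg

156.7 Wh/kg


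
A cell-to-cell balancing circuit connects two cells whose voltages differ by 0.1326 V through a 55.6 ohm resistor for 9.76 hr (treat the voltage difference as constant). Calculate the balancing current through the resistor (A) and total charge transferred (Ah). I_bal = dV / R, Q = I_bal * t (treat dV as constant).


I_bal = dV / R = 0.1326 / 55.6 = 0.0023849 A
Q = I_bal * t = 0.0023849 * 9.76 = 0.02328 Ah

I=0.0023849 A, Q=0.02328 Ah


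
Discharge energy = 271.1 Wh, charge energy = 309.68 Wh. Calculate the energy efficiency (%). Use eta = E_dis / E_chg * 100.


Round-trip efficiency = 271.1/309.68 * 100% = 87.54%

87.54%


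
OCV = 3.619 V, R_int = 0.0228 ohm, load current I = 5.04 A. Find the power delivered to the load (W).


Step 1: V_terminal = OCV - I*R = 3.619 - 5.04 * 0.0228 = 3.5041 V
Step 2: P_out = V_terminal * I = 3.5041 * 5.04 = 17.66 W

17.66 W


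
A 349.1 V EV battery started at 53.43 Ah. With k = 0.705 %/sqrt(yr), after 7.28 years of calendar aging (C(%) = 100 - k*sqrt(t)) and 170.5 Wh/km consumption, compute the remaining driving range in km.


Step 1: capacity retention = 100 - 0.705 * sqrt(7.28) = 100 - 0.705 * 2.6981 = 98.098%
Step 2: C_now = 53.43 * 98.098/100 = 52.414 Ah
Step 3: E_pack = V * C_now = 349.1 * 52.414 = 18298 Wh
Step 4: range = E_pack / consumption = 18298 / 170.5 = 107.3 km

107.3 km


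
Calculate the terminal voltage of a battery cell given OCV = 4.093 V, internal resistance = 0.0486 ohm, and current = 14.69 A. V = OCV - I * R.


IR drop = 14.69 * 0.0486 = 0.71393 V
V = 4.093 - 0.71393 = 3.379 V

3.379 V


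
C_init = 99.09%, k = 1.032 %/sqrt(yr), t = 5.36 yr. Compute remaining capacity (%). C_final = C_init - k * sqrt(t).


Step 1: sqrt(5.36 yr) = 2.3152
Step 2: drop = 1.032 * 2.3152 = 2.3893
Step 3: C_final = 99.09 - 2.3893 = 96.70%

96.70%


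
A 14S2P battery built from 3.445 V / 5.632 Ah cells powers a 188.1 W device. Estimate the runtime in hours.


Step 1: E_pack = Ns * V_cell * Np * C_cell = 14 * 3.445 * 2 * 5.632 = 543.26 Wh
Step 2: t = E_pack / P = 543.26 / 188.1 = 2.888 hr

2.888 hr


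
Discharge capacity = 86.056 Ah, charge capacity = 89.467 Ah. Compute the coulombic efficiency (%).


Coulombic efficiency = 86.056/89.467 * 100% = 96.19%

96.19%


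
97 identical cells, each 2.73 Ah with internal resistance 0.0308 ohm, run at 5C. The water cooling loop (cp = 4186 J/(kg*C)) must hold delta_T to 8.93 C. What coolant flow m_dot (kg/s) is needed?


Step 1: I = 5 * 2.73 = 13.65 A
Step 2: Q_cell = I^2 * R = 13.65^2 * 0.0308 = 5.7387 W
Step 3: Q_total = 97 * 5.7387 = 556.65 W
Step 4: m_dot = Q_total / (cp * dT) = 556.65 / (4186 * 8.93) = 0.01489 kg/s

0.01489 kg/s


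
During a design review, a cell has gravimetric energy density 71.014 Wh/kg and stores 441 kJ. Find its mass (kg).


Convert: E = 441 kJ = 122.5 Wh
m = E / ED = 122.5 / 71.014 = 1.725 kg

1.725 kg


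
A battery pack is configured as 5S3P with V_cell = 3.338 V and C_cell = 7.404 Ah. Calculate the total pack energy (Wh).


V_pack = 5 * 3.338 = 16.69 V
C_pack = 3 * 7.404 = 22.212 Ah
E = V_pack * C_pack = 16.69 * 22.212 = 370.7 Wh

370.7 Wh


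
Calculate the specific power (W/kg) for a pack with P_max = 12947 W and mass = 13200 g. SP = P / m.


Convert: m = 13200 g = 13.2 kg
SP = P / m = 12947 / 13.2 = 980.8 W/kg

980.8 W/kg


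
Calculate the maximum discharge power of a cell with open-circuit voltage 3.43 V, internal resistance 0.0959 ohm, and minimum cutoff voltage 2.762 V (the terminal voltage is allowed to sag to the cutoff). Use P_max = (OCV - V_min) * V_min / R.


P_max = (OCV - V_min) * V_min / R = (3.43 - 2.762) * 2.762 / 0.0959 = 0.668 * 2.762 / 0.0959 = 19.24 W

19.24 W


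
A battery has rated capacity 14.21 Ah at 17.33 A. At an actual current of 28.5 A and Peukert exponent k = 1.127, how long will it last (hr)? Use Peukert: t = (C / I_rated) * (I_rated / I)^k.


Step 1: t_rated = C / I_rated = 14.21 / 17.33 = 0.81997 hr
Step 2: ratio = 17.33 / 28.5 = 0.60807
Step 3: ratio^k = 0.60807^1.127 = 0.57084
Step 4: t = t_rated * ratio^k = 0.81997 * 0.57084 = 0.4681 hr

0.4681 hr


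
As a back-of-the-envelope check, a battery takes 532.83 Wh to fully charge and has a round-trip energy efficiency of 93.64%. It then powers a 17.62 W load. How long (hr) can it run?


Step 1: E_discharge = eta/100 * E_charge = 93.64/100 * 532.83 = 498.94 Wh
Step 2: t = E_discharge / P = 498.94 / 17.62 = 28.32 hr

28.32 hr


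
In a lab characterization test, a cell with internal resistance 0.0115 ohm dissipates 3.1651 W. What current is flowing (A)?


I = sqrt(Q / R) = sqrt(3.1651 / 0.0115) = sqrt(275.23) = 16.59 A

16.59 A


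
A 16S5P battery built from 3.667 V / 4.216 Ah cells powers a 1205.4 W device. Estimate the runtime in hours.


Step 1: E_pack = Ns * V_cell * Np * C_cell = 16 * 3.667 * 5 * 4.216 = 1236.8 Wh
Step 2: t = E_pack / P = 1236.8 / 1205.4 = 1.026 hr

1.026 hr


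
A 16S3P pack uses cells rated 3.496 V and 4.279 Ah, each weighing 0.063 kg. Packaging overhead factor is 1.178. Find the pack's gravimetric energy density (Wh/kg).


Step 1: V_pack = 16 * 3.496 = 55.936 V
Step 2: C_pack = 3 * 4.279 = 12.837 Ah
Step 3: E_pack = V_pack * C_pack = 55.936 * 12.837 = 718.05 Wh
Step 4: m_pack = 16 * 3 * 0.063 * 1.178 = 3.5623 kg
Step 5: ED = E_pack / m_pack = 718.05 / 3.5623 = 201.6 Wh/kg

201.6 Wh/kg


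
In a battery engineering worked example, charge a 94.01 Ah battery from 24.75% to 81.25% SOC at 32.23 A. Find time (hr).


Step 1: dSOC = 81.25% - 24.75% = 56.5%
Step 2: delta_Ah = 94.01 * 56.5 / 100 = 53.116 Ah
Step 3: t = 53.116 / 32.23 = 1.648 hr

1.648 hr


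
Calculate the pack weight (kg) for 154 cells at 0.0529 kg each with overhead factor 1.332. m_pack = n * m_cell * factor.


Cell mass sum = 154 * 0.0529 = 8.1466 kg
With overhead 1.332: m_pack = 8.1466 * 1.332 = 10.85 kg

10.85 kg


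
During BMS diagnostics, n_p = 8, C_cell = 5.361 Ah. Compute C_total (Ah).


Parallel capacities add: 8 * 5.361 Ah = 42.888 Ah

42.888 Ah


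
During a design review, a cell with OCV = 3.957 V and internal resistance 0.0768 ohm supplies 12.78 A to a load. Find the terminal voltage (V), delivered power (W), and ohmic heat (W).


Step 1: V_terminal = OCV - I*R = 3.957 - 12.78 * 0.0768 = 2.9755 V
Step 2: P_out = V_terminal * I = 2.9755 * 12.78 = 38.03 W
Step 3: Q = I^2 * R = 12.78^2 * 0.0768 = 12.54 W

V=2.9755 V, P=38.03 W, Q=12.54 W


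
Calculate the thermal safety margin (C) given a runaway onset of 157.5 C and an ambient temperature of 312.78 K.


Convert: T_ambient = 312.78 K = 39.63 C
margin = 157.5 - 39.63 = 117.87 C

117.87 C


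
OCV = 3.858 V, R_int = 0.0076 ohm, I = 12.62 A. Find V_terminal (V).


IR drop = 12.62 * 0.0076 = 0.095912 V
V = 3.858 - 0.095912 = 3.762 V

3.762 V


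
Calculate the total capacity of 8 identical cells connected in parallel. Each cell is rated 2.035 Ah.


C_total = 8 * 2.035 = 16.28 Ah

16.28 Ah


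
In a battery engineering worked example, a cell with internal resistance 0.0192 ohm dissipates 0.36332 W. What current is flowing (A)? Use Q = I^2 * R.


I = sqrt(Q / R) = sqrt(0.36332 / 0.0192) = sqrt(18.923) = 4.350 A

4.350 A


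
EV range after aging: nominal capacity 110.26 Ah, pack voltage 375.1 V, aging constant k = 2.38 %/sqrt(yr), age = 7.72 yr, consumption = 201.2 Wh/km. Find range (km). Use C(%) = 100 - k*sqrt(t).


Step 1: capacity retention = 100 - 2.38 * sqrt(7.72) = 100 - 2.38 * 2.7785 = 93.387%
Step 2: C_now = 110.26 * 93.387/100 = 102.97 Ah
Step 3: E_pack = V * C_now = 375.1 * 102.97 = 38624 Wh
Step 4: range = E_pack / consumption = 38624 / 201.2 = 192.0 km

192.0 km


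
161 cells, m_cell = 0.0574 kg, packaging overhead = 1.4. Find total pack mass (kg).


m_pack = n * m_cell * overhead = 161 * 0.0574 * 1.4 = 12.94 kg

12.94 kg


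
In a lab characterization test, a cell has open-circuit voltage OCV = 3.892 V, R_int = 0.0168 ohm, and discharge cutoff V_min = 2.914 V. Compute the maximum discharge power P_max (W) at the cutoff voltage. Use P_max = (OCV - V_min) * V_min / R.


P_max = (OCV - V_min) * V_min / R = (3.892 - 2.914) * 2.914 / 0.0168 = 0.978 * 2.914 / 0.0168 = 169.6 W

169.6 W


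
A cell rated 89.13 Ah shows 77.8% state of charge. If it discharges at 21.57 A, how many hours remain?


Step 1: remaining = SOC/100 * C_total = 77.8/100 * 89.13 = 69.343 Ah
Step 2: t = remaining / I = 69.343 / 21.57 = 3.215 hr

3.215 hr


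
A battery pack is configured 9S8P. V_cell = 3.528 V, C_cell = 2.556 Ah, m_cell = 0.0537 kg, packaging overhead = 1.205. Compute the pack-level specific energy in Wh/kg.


Step 1: V_pack = 9 * 3.528 = 31.752 V
Step 2: C_pack = 8 * 2.556 = 20.448 Ah
Step 3: E_pack = V_pack * C_pack = 31.752 * 20.448 = 649.26 Wh
Step 4: m_pack = 9 * 8 * 0.0537 * 1.205 = 4.659 kg
Step 5: ED = E_pack / m_pack = 649.26 / 4.659 = 139.4 Wh/kg

139.4 Wh/kg


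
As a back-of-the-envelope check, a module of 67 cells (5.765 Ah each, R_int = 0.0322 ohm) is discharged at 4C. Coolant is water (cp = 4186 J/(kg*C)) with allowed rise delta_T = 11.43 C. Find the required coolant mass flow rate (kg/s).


Step 1: I = 4 * 5.765 = 23.06 A
Step 2: Q_cell = I^2 * R = 23.06^2 * 0.0322 = 17.123 W
Step 3: Q_total = 67 * 17.123 = 1147.2 W
Step 4: m_dot = Q_total / (cp * dT) = 1147.2 / (4186 * 11.43) = 0.02398 kg/s

0.02398 kg/s


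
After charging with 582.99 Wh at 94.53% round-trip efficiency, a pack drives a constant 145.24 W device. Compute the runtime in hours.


Step 1: E_discharge = eta/100 * E_charge = 94.53/100 * 582.99 = 551.1 Wh
Step 2: t = E_discharge / P = 551.1 / 145.24 = 3.794 hr

3.794 hr


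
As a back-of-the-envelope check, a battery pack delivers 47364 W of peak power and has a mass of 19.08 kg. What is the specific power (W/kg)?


Specific power = 47364 W / 19.08 kg = 2482 W/kg

2482 W/kg


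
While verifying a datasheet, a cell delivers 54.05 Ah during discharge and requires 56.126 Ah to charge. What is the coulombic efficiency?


Coulombic efficiency = 54.05/56.126 * 100% = 96.30%

96.30%


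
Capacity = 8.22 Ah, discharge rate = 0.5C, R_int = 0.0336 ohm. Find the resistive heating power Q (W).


Step 1: I = C_rate * capacity = 0.5 * 8.22 = 4.11 A
Step 2: Q = I^2 * R = 4.11^2 * 0.0336 = 16.892 * 0.0336 = 0.5676 W

0.5676 W


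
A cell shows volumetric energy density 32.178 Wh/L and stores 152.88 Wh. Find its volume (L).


V = E / ED = 152.88 / 32.178 = 4.751 L

4.751 L


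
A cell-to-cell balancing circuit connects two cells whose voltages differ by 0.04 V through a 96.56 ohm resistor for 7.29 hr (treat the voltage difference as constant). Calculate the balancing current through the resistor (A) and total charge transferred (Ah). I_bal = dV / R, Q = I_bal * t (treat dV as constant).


First, Ohm's law: I_bal = 0.04 V / 96.56 ohm = 4.1425e-04 A
Then Q = I * t = 4.1425e-04 A * 7.29 hr = 0.003020 Ah

I=4.1425e-04 A, Q=0.003020 Ah


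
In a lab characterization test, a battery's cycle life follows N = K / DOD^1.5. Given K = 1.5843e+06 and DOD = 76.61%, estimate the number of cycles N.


DOD^1.5 = 670.55
N = K / DOD^1.5 = 1.5843e+06 / 670.55 = 2363

2363 cycles


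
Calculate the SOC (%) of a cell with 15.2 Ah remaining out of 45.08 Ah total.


SOC = (remaining / total) * 100 = (15.2 / 45.08) * 100 = 33.72%

33.72%


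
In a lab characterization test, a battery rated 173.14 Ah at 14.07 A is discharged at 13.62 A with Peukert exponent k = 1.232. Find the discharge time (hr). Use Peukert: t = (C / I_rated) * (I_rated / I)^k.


t_rated = C / I_rated = 173.14 / 14.07 = 12.306 hr
(I_rated/I)^k = (1.033)^1.232 = 1.0408
t = t_rated * (I_rated/I)^k = 12.306 * 1.0408 = 12.81 hr

12.81 hr


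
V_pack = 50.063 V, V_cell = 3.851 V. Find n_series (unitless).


Rearranging: n = V_pack / V_cell = 50.063 / 3.851 = 13 cells

13


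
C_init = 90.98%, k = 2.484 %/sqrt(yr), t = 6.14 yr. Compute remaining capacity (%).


sqrt(t) = sqrt(6.14) = 2.4779
C_final = 90.98 - 2.484 * 2.4779 = 84.82%

84.82%


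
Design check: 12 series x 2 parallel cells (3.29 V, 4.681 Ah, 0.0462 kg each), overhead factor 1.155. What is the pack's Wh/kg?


Step 1: V_pack = 12 * 3.29 = 39.48 V
Step 2: C_pack = 2 * 4.681 = 9.362 Ah
Step 3: E_pack = V_pack * C_pack = 39.48 * 9.362 = 369.61 Wh
Step 4: m_pack = 12 * 2 * 0.0462 * 1.155 = 1.2807 kg
Step 5: ED = E_pack / m_pack = 369.61 / 1.2807 = 288.6 Wh/kg

288.6 Wh/kg


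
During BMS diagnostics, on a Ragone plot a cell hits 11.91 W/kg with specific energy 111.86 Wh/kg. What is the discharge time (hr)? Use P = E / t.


t = E / P = 111.86 / 11.91 = 9.392 hr

9.392 hr


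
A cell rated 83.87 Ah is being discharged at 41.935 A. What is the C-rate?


Rearranging: C_rate = 41.935 / 83.87 = 0.5C

0.5C


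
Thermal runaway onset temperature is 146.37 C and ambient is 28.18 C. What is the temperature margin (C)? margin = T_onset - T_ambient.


Safety margin = 146.37 C - 28.18 C = 118.19 C

118.19 C


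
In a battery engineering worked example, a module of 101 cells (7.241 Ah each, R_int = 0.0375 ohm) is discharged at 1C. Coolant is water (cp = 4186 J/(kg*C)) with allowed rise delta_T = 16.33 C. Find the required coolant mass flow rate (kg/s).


Step 1: I = 1 * 7.241 = 7.241 A
Step 2: Q_cell = I^2 * R = 7.241^2 * 0.0375 = 1.9662 W
Step 3: Q_total = 101 * 1.9662 = 198.59 W
Step 4: m_dot = Q_total / (cp * dT) = 198.59 / (4186 * 16.33) = 0.002905 kg/s

0.002905 kg/s


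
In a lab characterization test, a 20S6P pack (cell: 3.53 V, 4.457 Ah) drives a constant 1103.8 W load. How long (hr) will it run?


Step 1: E_pack = Ns * V_cell * Np * C_cell = 20 * 3.53 * 6 * 4.457 = 1888 Wh
Step 2: t = E_pack / P = 1888 / 1103.8 = 1.710 hr

1.710 hr


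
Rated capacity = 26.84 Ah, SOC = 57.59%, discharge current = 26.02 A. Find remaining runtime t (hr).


Step 1: remaining = SOC/100 * C_total = 57.59/100 * 26.84 = 15.457 Ah
Step 2: t = remaining / I = 15.457 / 26.02 = 0.5940 hr

0.5940 hr


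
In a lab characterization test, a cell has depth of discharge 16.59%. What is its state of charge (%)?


SOC = 100 - DOD = 100 - 16.59 = 83.41%

83.41%


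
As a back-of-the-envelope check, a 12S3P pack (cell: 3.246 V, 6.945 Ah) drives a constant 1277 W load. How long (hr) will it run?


Step 1: E_pack = Ns * V_cell * Np * C_cell = 12 * 3.246 * 3 * 6.945 = 811.56 Wh
Step 2: t = E_pack / P = 811.56 / 1277 = 0.6355 hr

0.6355 hr


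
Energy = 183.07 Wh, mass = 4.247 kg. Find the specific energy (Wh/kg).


ED = E / m = 183.07 / 4.247 = 43.11 Wh/kg

43.11 Wh/kg


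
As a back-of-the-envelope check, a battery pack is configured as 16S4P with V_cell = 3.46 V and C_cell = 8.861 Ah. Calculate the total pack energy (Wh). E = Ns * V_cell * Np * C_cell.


V_pack = 16 * 3.46 = 55.36 V
C_pack = 4 * 8.861 = 35.444 Ah
E = V_pack * C_pack = 55.36 * 35.444 = 1962 Wh

1962 Wh


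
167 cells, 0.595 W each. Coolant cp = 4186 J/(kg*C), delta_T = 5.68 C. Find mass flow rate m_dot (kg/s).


Step 1: Total heat Q = 167 * 0.595 W = 99.365 W
Step 2: denom = cp * dT = 4186 * 5.68 = 23776
Step 3: m_dot = 99.365 / 23776 = 0.004179 kg/s

0.004179 kg/s


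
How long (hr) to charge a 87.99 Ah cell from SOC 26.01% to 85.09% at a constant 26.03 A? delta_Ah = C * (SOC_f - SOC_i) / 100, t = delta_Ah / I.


delta_Ah = 87.99 * (85.09 - 26.01) / 100 = 51.984 Ah
t = delta_Ah / I = 51.984 / 26.03 = 1.997 hr

1.997 hr


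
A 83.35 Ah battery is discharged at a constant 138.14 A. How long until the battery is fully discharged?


Runtime = 83.35 Ah / 138.14 A = 0.6034 hr

0.6034 hr


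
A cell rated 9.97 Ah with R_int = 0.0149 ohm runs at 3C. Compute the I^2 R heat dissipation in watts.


Step 1: I = C_rate * capacity = 3 * 9.97 = 29.91 A
Step 2: Q = I^2 * R = 29.91^2 * 0.0149 = 894.61 * 0.0149 = 13.33 W

13.33 W


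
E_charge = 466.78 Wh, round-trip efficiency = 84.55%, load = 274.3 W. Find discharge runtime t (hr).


Step 1: E_discharge = eta/100 * E_charge = 84.55/100 * 466.78 = 394.66 Wh
Step 2: t = E_discharge / P = 394.66 / 274.3 = 1.439 hr

1.439 hr


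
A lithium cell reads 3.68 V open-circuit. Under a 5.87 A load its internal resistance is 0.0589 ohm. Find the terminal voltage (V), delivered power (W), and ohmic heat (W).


Step 1: V_terminal = OCV - I*R = 3.68 - 5.87 * 0.0589 = 3.3343 V
Step 2: P_out = V_terminal * I = 3.3343 * 5.87 = 19.57 W
Step 3: Q = I^2 * R = 5.87^2 * 0.0589 = 2.030 W

V=3.3343 V, P=19.57 W, Q=2.030 W


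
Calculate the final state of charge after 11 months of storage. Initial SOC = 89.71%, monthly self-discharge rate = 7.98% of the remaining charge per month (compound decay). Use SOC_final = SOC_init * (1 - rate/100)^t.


Monthly retention factor = 1 - 7.98/100 = 0.9202
Over 11 months: factor^11 = 0.40059
SOC_final = 89.71 * 0.40059 = 35.94%

35.94%


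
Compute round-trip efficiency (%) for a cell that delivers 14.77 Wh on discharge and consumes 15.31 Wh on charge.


Round-trip efficiency = 14.77/15.31 * 100% = 96.47%

96.47%


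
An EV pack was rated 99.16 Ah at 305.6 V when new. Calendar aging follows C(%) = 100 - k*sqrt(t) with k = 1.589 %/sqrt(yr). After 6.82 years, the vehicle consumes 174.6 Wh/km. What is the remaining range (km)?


Step 1: capacity retention = 100 - 1.589 * sqrt(6.82) = 100 - 1.589 * 2.6115 = 95.85%
Step 2: C_now = 99.16 * 95.85/100 = 95.045 Ah
Step 3: E_pack = V * C_now = 305.6 * 95.045 = 29046 Wh
Step 4: range = E_pack / consumption = 29046 / 174.6 = 166.4 km

166.4 km


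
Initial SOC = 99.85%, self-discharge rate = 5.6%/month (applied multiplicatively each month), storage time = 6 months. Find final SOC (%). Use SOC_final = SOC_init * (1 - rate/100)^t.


Monthly retention factor = 1 - 5.6/100 = 0.944
Over 6 months: factor^6 = 0.70767
SOC_final = 99.85 * 0.70767 = 70.66%

70.66%


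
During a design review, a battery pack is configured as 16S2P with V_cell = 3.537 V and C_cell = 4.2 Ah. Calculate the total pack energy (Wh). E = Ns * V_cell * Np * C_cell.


V_pack = 16 * 3.537 = 56.592 V
C_pack = 2 * 4.2 = 8.4 Ah
E = V_pack * C_pack = 56.592 * 8.4 = 475.4 Wh

475.4 Wh


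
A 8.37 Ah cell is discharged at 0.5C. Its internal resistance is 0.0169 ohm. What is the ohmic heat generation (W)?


Step 1: I = C_rate * capacity = 0.5 * 8.37 = 4.185 A
Step 2: Q = I^2 * R = 4.185^2 * 0.0169 = 17.514 * 0.0169 = 0.2960 W

0.2960 W
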